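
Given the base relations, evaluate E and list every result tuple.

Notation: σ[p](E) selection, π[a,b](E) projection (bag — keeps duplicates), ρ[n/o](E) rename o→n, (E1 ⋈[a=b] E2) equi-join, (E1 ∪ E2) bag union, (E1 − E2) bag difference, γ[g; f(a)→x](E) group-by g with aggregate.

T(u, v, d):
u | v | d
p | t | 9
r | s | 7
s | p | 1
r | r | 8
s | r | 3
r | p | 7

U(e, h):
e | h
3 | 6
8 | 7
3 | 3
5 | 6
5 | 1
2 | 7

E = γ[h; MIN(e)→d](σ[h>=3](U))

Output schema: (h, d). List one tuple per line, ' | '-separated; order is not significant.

Row counts bottom-up:
  U → 6
  σ[h>=3](U) → 5
  γ[h; MIN(e)→d](σ[h>=3](U)) → 3

== RESULT ==
h | d
3 | 3
6 | 3
7 | 2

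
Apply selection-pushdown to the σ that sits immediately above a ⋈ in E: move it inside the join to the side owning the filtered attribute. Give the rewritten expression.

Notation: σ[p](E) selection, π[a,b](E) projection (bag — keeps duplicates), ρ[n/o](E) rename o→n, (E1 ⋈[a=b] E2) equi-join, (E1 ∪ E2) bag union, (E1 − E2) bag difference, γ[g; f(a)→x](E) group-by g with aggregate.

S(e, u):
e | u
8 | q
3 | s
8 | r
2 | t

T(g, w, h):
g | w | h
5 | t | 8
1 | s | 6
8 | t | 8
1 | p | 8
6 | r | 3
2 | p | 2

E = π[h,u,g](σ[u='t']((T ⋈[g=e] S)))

σ filters on u, owned by the right side.
E' = π[h,u,g]((T ⋈[g=e] σ[u='t'](S)))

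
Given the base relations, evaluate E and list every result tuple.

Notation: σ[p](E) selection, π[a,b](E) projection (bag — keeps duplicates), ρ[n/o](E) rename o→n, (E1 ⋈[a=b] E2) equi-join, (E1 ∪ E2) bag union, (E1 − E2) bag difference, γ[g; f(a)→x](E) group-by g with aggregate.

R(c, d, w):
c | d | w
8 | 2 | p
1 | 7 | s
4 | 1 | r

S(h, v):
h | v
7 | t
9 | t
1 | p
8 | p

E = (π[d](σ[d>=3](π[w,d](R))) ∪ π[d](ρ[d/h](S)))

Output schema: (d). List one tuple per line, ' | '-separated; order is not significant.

Subexpression sizes:
  R → 3
  π[w,d](R) → 3
  σ[d>=3](π[w,d](R)) → 1
  π[d](σ[d>=3](π[w,d](R))) → 1
  S → 4
  ρ[d/h](S) → 4
  π[d](ρ[d/h](S)) → 4
  (π[d](σ[d>=3](π[w,d](R))) ∪ π[d](ρ[d/h](S))) → 5

== RESULT ==
d
1
7
7
8
9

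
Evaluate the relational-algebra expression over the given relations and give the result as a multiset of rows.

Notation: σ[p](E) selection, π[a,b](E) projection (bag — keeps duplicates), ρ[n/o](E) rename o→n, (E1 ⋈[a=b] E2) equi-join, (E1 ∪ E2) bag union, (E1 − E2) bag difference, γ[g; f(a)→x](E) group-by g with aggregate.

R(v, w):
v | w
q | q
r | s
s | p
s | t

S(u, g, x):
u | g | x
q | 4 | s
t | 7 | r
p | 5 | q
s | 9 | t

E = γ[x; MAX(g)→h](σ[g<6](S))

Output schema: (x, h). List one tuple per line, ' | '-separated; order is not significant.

Row counts bottom-up:
  S → 4
  σ[g<6](S) → 2
  γ[x; MAX(g)→h](σ[g<6](S)) → 2

== RESULT ==
x | h
q | 5
s | 4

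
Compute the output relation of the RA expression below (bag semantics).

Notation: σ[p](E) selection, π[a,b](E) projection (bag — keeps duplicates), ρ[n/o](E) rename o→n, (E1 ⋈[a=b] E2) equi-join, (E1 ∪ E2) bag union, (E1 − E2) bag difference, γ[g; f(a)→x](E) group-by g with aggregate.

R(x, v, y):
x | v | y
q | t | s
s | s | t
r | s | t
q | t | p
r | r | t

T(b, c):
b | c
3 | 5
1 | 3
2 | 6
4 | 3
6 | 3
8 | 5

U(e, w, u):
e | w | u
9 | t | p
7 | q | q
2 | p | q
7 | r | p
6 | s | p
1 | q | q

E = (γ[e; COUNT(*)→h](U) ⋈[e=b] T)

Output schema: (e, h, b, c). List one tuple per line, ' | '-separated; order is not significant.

Row counts bottom-up:
  U → 6
  γ[e; COUNT(*)→h](U) → 5
  T → 6
  (γ[e; COUNT(*)→h](U) ⋈[e=b] T) → 3

== RESULT ==
e | h | b | c
1 | 1 | 1 | 3
2 | 1 | 2 | 6
6 | 1 | 6 | 3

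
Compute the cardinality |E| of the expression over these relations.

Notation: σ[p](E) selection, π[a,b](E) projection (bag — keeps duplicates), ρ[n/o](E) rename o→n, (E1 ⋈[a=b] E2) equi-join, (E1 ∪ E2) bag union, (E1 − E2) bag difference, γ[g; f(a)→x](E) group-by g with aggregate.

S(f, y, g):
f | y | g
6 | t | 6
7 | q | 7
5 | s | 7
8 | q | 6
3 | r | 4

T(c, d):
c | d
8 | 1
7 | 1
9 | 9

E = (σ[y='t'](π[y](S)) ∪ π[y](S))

Stepwise |·|:
  S → 5
  π[y](S) → 5
  σ[y='t'](π[y](S)) → 1
  S → 5
  π[y](S) → 5
  (σ[y='t'](π[y](S)) ∪ π[y](S)) → 6

|E| = 6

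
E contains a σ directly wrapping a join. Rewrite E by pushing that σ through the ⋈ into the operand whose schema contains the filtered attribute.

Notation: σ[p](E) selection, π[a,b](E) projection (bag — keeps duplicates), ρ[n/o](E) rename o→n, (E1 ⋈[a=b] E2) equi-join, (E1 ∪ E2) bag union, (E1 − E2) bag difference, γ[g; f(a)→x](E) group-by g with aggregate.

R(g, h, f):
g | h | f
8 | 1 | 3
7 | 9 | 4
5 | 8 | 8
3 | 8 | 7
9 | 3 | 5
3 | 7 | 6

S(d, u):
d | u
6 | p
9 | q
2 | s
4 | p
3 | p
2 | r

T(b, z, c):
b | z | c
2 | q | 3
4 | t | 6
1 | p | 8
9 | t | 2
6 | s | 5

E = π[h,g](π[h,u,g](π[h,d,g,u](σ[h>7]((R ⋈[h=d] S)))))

σ filters on h, owned by the left side.
E' = π[h,g](π[h,u,g](π[h,d,g,u]((σ[h>7](R) ⋈[h=d] S))))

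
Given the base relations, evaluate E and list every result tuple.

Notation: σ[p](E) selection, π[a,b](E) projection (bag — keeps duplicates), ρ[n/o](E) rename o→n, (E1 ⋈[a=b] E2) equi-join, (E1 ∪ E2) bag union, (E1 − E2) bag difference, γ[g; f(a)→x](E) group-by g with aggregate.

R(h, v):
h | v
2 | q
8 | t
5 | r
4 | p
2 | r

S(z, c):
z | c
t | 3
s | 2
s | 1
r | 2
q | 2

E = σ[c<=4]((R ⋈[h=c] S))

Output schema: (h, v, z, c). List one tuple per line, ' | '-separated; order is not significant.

Stepwise |·|:
  R → 5
  S → 5
  (R ⋈[h=c] S) → 6
  σ[c<=4]((R ⋈[h=c] S)) → 6

== RESULT ==
h | v | z | c
2 | q | q | 2
2 | q | r | 2
2 | q | s | 2
2 | r | q | 2
2 | r | r | 2
2 | r | s | 2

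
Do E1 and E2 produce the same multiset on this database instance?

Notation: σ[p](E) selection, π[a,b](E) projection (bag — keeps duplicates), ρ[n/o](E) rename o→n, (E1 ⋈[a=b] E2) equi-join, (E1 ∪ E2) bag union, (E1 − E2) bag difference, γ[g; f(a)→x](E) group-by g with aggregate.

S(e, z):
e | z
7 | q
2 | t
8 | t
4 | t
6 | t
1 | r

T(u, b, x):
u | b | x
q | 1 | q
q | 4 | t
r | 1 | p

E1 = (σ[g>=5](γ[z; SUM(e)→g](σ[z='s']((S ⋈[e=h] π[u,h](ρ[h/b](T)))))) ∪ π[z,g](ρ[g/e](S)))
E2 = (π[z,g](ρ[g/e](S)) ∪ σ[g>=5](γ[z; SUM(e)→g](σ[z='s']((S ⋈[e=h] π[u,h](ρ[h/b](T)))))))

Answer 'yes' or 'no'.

E1 per-node cardinality:
  S → 6
  T → 3
  ρ[h/b](T) → 3
  π[u,h](ρ[h/b](T)) → 3
  (S ⋈[e=h] π[u,h](ρ[h/b](T))) → 3
  σ[z='s']((S ⋈[e=h] π[u,h](ρ[h/b](T)))) → 0
  γ[z; SUM(e)→g](σ[z='s']((S ⋈[e=h] π[u,h](ρ[h/b](T))))) → 0
  σ[g>=5](γ[z; SUM(e)→g](σ[z='s']((S ⋈[e=h] π[u,h](ρ[h/b](T)))))) → 0
  S → 6
  ρ[g/e](S) → 6
  π[z,g](ρ[g/e](S)) → 6
  (σ[g>=5](γ[z; SUM(e)→g](σ[z='s']((S ⋈[e=h] π[u,h](ρ[h/b](T)))))) ∪ π[z,g](ρ[g/e](S))) → 6
E2 per-node cardinality:
  S → 6
  ρ[g/e](S) → 6
  π[z,g](ρ[g/e](S)) → 6
  S → 6
  T → 3
  ρ[h/b](T) → 3
  π[u,h](ρ[h/b](T)) → 3
  (S ⋈[e=h] π[u,h](ρ[h/b](T))) → 3
  σ[z='s']((S ⋈[e=h] π[u,h](ρ[h/b](T)))) → 0
  γ[z; SUM(e)→g](σ[z='s']((S ⋈[e=h] π[u,h](ρ[h/b](T))))) → 0
  σ[g>=5](γ[z; SUM(e)→g](σ[z='s']((S ⋈[e=h] π[u,h](ρ[h/b](T)))))) → 0
  (π[z,g](ρ[g/e](S)) ∪ σ[g>=5](γ[z; SUM(e)→g](σ[z='s']((S ⋈[e=h] π[u,h](ρ[h/b](T))))))) → 6

E1 and E2 produce the same multiset:
z | g
q | 7
r | 1
t | 2
t | 4
t | 6
t | 8

yes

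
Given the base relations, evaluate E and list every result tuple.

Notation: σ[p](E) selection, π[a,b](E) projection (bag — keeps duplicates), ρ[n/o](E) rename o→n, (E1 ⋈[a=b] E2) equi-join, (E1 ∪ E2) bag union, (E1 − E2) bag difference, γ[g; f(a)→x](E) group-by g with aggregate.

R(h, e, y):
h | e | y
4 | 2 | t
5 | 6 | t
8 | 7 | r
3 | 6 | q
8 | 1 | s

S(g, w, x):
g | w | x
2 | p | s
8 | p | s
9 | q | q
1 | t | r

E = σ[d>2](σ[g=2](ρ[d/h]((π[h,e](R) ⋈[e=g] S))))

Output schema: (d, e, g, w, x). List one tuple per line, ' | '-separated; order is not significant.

Per-node cardinality:
  R → 5
  π[h,e](R) → 5
  S → 4
  (π[h,e](R) ⋈[e=g] S) → 2
  ρ[d/h]((π[h,e](R) ⋈[e=g] S)) → 2
  σ[g=2](ρ[d/h]((π[h,e](R) ⋈[e=g] S))) → 1
  σ[d>2](σ[g=2](ρ[d/h]((π[h,e](R) ⋈[e=g] S)))) → 1

== RESULT ==
d | e | g | w | x
4 | 2 | 2 | p | s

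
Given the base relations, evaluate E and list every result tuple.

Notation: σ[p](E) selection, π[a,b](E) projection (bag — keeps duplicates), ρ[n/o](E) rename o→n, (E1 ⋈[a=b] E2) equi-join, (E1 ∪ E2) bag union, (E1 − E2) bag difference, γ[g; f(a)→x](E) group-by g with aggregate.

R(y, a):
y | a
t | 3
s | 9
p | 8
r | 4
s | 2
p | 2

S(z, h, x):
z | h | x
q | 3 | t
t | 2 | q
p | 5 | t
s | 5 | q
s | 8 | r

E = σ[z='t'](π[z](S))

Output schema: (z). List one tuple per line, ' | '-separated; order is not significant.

Per-node cardinality:
  S → 5
  π[z](S) → 5
  σ[z='t'](π[z](S)) → 1

== RESULT ==
z
t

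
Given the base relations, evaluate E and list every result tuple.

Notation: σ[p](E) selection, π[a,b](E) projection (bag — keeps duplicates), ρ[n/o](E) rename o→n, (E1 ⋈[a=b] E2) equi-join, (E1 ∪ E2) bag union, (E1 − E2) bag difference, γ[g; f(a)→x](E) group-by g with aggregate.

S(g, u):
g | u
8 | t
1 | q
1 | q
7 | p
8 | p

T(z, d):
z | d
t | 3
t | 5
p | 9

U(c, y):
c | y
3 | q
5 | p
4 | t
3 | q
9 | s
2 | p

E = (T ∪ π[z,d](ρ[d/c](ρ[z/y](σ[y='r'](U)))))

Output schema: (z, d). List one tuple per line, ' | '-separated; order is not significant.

Subexpression sizes:
  T → 3
  U → 6
  σ[y='r'](U) → 0
  ρ[z/y](σ[y='r'](U)) → 0
  ρ[d/c](ρ[z/y](σ[y='r'](U))) → 0
  π[z,d](ρ[d/c](ρ[z/y](σ[y='r'](U)))) → 0
  (T ∪ π[z,d](ρ[d/c](ρ[z/y](σ[y='r'](U))))) → 3

== RESULT ==
z | d
p | 9
t | 3
t | 5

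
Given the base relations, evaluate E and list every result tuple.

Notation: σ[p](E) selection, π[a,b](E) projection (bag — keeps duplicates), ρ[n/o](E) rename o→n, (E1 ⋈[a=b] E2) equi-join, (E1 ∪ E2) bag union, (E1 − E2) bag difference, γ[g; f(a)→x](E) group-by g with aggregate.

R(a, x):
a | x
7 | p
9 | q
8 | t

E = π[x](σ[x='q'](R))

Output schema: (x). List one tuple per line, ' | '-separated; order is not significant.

Per-node cardinality:
  R → 3
  σ[x='q'](R) → 1
  π[x](σ[x='q'](R)) → 1

== RESULT ==
x
q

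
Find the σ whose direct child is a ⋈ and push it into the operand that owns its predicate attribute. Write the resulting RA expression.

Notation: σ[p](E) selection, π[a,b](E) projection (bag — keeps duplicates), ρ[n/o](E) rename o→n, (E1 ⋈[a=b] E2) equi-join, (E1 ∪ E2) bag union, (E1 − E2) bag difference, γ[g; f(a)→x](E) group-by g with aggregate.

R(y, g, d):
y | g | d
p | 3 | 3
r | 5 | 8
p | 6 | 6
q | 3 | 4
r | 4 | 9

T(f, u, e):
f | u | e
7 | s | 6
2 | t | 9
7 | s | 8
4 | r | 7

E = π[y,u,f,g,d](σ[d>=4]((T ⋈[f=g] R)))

σ filters on d, owned by the right side.
E' = π[y,u,f,g,d]((T ⋈[f=g] σ[d>=4](R)))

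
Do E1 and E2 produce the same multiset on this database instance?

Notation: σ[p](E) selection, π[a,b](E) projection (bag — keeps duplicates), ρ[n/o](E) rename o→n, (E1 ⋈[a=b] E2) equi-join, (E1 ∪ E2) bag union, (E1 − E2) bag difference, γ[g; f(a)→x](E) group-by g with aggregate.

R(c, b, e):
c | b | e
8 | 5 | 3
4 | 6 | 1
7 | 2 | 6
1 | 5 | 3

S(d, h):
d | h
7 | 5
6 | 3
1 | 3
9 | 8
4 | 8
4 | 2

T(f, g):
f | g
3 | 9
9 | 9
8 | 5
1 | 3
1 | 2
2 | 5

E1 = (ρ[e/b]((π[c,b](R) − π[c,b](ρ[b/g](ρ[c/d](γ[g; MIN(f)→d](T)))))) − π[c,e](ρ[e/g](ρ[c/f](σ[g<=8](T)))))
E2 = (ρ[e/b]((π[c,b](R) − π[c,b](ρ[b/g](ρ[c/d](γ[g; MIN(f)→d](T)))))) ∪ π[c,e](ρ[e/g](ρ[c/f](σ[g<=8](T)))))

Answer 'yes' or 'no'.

E1 row counts bottom-up:
  R → 4
  π[c,b](R) → 4
  T → 6
  γ[g; MIN(f)→d](T) → 4
  ρ[c/d](γ[g; MIN(f)→d](T)) → 4
  ρ[b/g](ρ[c/d](γ[g; MIN(f)→d](T))) → 4
  π[c,b](ρ[b/g](ρ[c/d](γ[g; MIN(f)→d](T)))) → 4
  (π[c,b](R) − π[c,b](ρ[b/g](ρ[c/d](γ[g; MIN(f)→d](T))))) → 4
  ρ[e/b]((π[c,b](R) − π[c,b](ρ[b/g](ρ[c/d](γ[g; MIN(f)→d](T)))))) → 4
  T → 6
  σ[g<=8](T) → 4
  ρ[c/f](σ[g<=8](T)) → 4
  ρ[e/g](ρ[c/f](σ[g<=8](T))) → 4
  π[c,e](ρ[e/g](ρ[c/f](σ[g<=8](T)))) → 4
  (ρ[e/b]((π[c,b](R) − π[c,b](ρ[b/g](ρ[c/d](γ[g; MIN(f)→d](T)))))) − π[c,e](ρ[e/g](ρ[c/f](σ[g<=8](T))))) → 3
E2 row counts bottom-up:
  R → 4
  π[c,b](R) → 4
  T → 6
  γ[g; MIN(f)→d](T) → 4
  ρ[c/d](γ[g; MIN(f)→d](T)) → 4
  ρ[b/g](ρ[c/d](γ[g; MIN(f)→d](T))) → 4
  π[c,b](ρ[b/g](ρ[c/d](γ[g; MIN(f)→d](T)))) → 4
  (π[c,b](R) − π[c,b](ρ[b/g](ρ[c/d](γ[g; MIN(f)→d](T))))) → 4
  ρ[e/b]((π[c,b](R) − π[c,b](ρ[b/g](ρ[c/d](γ[g; MIN(f)→d](T)))))) → 4
  T → 6
  σ[g<=8](T) → 4
  ρ[c/f](σ[g<=8](T)) → 4
  ρ[e/g](ρ[c/f](σ[g<=8](T))) → 4
  π[c,e](ρ[e/g](ρ[c/f](σ[g<=8](T)))) → 4
  (ρ[e/b]((π[c,b](R) − π[c,b](ρ[b/g](ρ[c/d](γ[g; MIN(f)→d](T)))))) ∪ π[c,e](ρ[e/g](ρ[c/f](σ[g<=8](T))))) → 8

E1 result:
c | e
1 | 5
4 | 6
7 | 2
E2 result:
c | e
1 | 2
1 | 3
1 | 5
2 | 5
4 | 6
7 | 2
8 | 5
8 | 5
Witness: (1, 2) appears 0× in E1 but 1× in E2.

no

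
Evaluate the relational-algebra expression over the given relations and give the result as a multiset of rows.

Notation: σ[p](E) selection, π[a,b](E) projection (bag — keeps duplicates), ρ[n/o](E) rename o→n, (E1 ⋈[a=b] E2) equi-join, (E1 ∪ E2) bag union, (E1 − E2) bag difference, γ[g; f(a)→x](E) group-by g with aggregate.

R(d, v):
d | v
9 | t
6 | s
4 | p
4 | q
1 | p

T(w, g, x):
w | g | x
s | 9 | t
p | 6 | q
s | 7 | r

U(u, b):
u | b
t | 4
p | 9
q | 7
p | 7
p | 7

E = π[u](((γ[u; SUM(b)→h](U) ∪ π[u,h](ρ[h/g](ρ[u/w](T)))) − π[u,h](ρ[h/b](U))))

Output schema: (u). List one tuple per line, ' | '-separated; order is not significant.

Subexpression sizes:
  U → 5
  γ[u; SUM(b)→h](U) → 3
  T → 3
  ρ[u/w](T) → 3
  ρ[h/g](ρ[u/w](T)) → 3
  π[u,h](ρ[h/g](ρ[u/w](T))) → 3
  (γ[u; SUM(b)→h](U) ∪ π[u,h](ρ[h/g](ρ[u/w](T)))) → 6
  U → 5
  ρ[h/b](U) → 5
  π[u,h](ρ[h/b](U)) → 5
  ((γ[u; SUM(b)→h](U) ∪ π[u,h](ρ[h/g](ρ[u/w](T)))) − π[u,h](ρ[h/b](U))) → 4
  π[u](((γ[u; SUM(b)→h](U) ∪ π[u,h](ρ[h/g](ρ[u/w](T)))) − π[u,h](ρ[h/b](U)))) → 4

== RESULT ==
u
p
p
s
s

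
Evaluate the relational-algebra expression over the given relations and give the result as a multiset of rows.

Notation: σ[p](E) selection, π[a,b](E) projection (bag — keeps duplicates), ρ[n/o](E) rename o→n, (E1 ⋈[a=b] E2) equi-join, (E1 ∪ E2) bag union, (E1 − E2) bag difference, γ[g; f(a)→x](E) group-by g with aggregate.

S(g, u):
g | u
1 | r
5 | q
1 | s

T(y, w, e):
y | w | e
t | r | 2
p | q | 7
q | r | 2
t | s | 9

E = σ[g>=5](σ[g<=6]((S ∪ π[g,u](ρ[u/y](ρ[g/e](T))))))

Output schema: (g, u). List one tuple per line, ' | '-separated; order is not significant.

Row counts bottom-up:
  S → 3
  T → 4
  ρ[g/e](T) → 4
  ρ[u/y](ρ[g/e](T)) → 4
  π[g,u](ρ[u/y](ρ[g/e](T))) → 4
  (S ∪ π[g,u](ρ[u/y](ρ[g/e](T)))) → 7
  σ[g<=6]((S ∪ π[g,u](ρ[u/y](ρ[g/e](T))))) → 5
  σ[g>=5](σ[g<=6]((S ∪ π[g,u](ρ[u/y](ρ[g/e](T)))))) → 1

== RESULT ==
g | u
5 | q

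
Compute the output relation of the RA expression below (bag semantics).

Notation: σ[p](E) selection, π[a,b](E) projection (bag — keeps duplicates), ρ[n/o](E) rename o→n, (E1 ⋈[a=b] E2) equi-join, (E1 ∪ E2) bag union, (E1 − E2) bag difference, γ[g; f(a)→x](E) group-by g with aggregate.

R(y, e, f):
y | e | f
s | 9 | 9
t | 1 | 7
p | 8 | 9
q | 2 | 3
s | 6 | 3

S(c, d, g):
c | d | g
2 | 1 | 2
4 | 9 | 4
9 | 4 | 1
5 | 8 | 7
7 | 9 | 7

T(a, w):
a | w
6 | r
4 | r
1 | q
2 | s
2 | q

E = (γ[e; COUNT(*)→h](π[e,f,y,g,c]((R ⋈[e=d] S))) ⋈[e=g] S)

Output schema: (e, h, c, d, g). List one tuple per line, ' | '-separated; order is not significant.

Subexpression sizes:
  R → 5
  S → 5
  (R ⋈[e=d] S) → 4
  π[e,f,y,g,c]((R ⋈[e=d] S)) → 4
  γ[e; COUNT(*)→h](π[e,f,y,g,c]((R ⋈[e=d] S))) → 3
  S → 5
  (γ[e; COUNT(*)→h](π[e,f,y,g,c]((R ⋈[e=d] S))) ⋈[e=g] S) → 1

== RESULT ==
e | h | c | d | g
1 | 1 | 9 | 4 | 1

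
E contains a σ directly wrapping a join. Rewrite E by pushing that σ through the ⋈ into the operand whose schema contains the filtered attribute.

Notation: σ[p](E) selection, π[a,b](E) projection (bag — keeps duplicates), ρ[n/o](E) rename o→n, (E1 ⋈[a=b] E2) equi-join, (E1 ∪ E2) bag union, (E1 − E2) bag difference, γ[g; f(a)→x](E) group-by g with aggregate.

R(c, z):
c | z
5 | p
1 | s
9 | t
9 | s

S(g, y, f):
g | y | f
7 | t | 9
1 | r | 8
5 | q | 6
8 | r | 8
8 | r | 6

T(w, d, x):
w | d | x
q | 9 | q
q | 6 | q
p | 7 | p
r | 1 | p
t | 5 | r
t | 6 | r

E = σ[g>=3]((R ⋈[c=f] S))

σ filters on g, owned by the right side.
E' = (R ⋈[c=f] σ[g>=3](S))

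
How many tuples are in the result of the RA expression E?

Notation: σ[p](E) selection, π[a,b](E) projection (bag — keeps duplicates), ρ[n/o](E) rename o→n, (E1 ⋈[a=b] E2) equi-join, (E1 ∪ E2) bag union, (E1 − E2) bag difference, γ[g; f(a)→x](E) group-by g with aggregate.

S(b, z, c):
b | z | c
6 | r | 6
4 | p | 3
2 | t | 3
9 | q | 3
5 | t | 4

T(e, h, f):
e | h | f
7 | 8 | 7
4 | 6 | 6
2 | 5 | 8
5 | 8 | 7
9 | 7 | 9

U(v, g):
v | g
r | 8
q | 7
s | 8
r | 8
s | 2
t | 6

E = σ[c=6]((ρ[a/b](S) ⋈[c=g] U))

Row counts bottom-up:
  S → 5
  ρ[a/b](S) → 5
  U → 6
  (ρ[a/b](S) ⋈[c=g] U) → 1
  σ[c=6]((ρ[a/b](S) ⋈[c=g] U)) → 1

|E| = 1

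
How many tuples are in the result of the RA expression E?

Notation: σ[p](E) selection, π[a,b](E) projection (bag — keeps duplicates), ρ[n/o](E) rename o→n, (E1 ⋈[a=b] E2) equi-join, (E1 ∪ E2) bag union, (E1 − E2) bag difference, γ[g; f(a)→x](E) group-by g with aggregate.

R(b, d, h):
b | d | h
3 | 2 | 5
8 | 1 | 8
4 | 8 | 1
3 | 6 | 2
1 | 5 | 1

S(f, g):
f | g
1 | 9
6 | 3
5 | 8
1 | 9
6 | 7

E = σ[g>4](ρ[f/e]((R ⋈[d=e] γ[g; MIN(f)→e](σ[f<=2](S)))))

Row counts bottom-up:
  R → 5
  S → 5
  σ[f<=2](S) → 2
  γ[g; MIN(f)→e](σ[f<=2](S)) → 1
  (R ⋈[d=e] γ[g; MIN(f)→e](σ[f<=2](S))) → 1
  ρ[f/e]((R ⋈[d=e] γ[g; MIN(f)→e](σ[f<=2](S)))) → 1
  σ[g>4](ρ[f/e]((R ⋈[d=e] γ[g; MIN(f)→e](σ[f<=2](S))))) → 1

|E| = 1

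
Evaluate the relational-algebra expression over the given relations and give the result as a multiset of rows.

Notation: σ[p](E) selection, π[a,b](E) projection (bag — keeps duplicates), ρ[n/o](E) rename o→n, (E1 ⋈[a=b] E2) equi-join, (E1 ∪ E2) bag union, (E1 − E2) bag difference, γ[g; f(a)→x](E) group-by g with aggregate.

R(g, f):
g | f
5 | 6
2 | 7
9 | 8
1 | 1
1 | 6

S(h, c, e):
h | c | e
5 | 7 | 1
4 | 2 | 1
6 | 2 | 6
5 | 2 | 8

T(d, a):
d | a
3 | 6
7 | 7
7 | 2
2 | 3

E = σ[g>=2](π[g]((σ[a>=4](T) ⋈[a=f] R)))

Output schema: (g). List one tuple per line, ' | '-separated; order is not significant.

Per-node cardinality:
  T → 4
  σ[a>=4](T) → 2
  R → 5
  (σ[a>=4](T) ⋈[a=f] R) → 3
  π[g]((σ[a>=4](T) ⋈[a=f] R)) → 3
  σ[g>=2](π[g]((σ[a>=4](T) ⋈[a=f] R))) → 2

== RESULT ==
g
2
5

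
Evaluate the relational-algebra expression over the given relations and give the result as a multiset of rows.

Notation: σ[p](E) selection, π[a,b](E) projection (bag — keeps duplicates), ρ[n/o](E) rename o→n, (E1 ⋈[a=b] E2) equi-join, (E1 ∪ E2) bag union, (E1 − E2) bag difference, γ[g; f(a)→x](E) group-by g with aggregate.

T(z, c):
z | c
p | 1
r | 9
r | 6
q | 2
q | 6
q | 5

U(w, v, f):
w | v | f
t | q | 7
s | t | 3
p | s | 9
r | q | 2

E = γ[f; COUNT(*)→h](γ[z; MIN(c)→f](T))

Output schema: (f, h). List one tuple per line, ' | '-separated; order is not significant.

Subexpression sizes:
  T → 6
  γ[z; MIN(c)→f](T) → 3
  γ[f; COUNT(*)→h](γ[z; MIN(c)→f](T)) → 3

== RESULT ==
f | h
1 | 1
2 | 1
6 | 1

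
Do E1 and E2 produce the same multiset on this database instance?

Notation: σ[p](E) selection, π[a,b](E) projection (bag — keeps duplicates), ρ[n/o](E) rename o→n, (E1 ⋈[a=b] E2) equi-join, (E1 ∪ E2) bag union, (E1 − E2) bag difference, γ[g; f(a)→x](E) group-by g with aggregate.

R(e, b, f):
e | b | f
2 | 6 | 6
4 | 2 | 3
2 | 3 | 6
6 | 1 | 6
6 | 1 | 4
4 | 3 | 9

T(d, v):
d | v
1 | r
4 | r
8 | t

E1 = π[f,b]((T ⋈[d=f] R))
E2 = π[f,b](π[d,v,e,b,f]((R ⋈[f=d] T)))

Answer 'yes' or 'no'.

E1 stepwise |·|:
  T → 3
  R → 6
  (T ⋈[d=f] R) → 1
  π[f,b]((T ⋈[d=f] R)) → 1
E2 stepwise |·|:
  R → 6
  T → 3
  (R ⋈[f=d] T) → 1
  π[d,v,e,b,f]((R ⋈[f=d] T)) → 1
  π[f,b](π[d,v,e,b,f]((R ⋈[f=d] T))) → 1

E1 and E2 produce the same multiset:
f | b
4 | 1

yes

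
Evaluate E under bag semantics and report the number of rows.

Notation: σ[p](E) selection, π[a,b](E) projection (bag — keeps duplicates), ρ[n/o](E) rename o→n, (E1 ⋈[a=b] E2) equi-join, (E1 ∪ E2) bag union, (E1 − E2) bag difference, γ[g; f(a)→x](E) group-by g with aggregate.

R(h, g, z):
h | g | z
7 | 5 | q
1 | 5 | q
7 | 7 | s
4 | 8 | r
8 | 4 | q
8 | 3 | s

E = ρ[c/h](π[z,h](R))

Subexpression sizes:
  R → 6
  π[z,h](R) → 6
  ρ[c/h](π[z,h](R)) → 6

|E| = 6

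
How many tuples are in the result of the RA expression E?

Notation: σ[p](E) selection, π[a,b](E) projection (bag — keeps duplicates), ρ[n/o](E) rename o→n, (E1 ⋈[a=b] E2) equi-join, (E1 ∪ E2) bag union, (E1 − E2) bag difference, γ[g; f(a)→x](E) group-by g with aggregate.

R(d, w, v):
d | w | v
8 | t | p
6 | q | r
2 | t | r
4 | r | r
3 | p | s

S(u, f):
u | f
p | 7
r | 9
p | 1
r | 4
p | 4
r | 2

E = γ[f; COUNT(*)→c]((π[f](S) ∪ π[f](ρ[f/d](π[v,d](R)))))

Subexpression sizes:
  S → 6
  π[f](S) → 6
  R → 5
  π[v,d](R) → 5
  ρ[f/d](π[v,d](R)) → 5
  π[f](ρ[f/d](π[v,d](R))) → 5
  (π[f](S) ∪ π[f](ρ[f/d](π[v,d](R)))) → 11
  γ[f; COUNT(*)→c]((π[f](S) ∪ π[f](ρ[f/d](π[v,d](R))))) → 8

|E| = 8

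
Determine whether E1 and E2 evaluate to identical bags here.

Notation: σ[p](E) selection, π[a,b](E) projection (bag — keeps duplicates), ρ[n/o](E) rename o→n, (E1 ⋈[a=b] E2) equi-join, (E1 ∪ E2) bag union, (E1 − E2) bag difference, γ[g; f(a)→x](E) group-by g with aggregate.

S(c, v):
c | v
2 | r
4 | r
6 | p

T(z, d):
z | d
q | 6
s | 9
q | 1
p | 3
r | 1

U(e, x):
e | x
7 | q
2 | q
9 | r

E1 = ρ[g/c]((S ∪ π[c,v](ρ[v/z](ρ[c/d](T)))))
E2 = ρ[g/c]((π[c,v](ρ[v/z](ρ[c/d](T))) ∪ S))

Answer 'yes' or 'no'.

E1 subexpression sizes:
  S → 3
  T → 5
  ρ[c/d](T) → 5
  ρ[v/z](ρ[c/d](T)) → 5
  π[c,v](ρ[v/z](ρ[c/d](T))) → 5
  (S ∪ π[c,v](ρ[v/z](ρ[c/d](T)))) → 8
  ρ[g/c]((S ∪ π[c,v](ρ[v/z](ρ[c/d](T))))) → 8
E2 subexpression sizes:
  T → 5
  ρ[c/d](T) → 5
  ρ[v/z](ρ[c/d](T)) → 5
  π[c,v](ρ[v/z](ρ[c/d](T))) → 5
  S → 3
  (π[c,v](ρ[v/z](ρ[c/d](T))) ∪ S) → 8
  ρ[g/c]((π[c,v](ρ[v/z](ρ[c/d](T))) ∪ S)) → 8

E1 and E2 produce the same multiset:
g | v
1 | q
1 | r
2 | r
3 | p
4 | r
6 | p
6 | q
9 | s

yes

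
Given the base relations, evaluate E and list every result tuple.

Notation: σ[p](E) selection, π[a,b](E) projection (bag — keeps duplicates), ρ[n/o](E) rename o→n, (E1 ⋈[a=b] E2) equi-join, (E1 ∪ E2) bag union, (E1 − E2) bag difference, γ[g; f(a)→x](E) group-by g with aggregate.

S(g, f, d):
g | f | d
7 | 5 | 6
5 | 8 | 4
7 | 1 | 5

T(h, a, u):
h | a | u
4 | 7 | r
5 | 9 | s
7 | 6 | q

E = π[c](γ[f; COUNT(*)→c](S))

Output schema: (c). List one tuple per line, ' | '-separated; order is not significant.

Per-node cardinality:
  S → 3
  γ[f; COUNT(*)→c](S) → 3
  π[c](γ[f; COUNT(*)→c](S)) → 3

== RESULT ==
c
1
1
1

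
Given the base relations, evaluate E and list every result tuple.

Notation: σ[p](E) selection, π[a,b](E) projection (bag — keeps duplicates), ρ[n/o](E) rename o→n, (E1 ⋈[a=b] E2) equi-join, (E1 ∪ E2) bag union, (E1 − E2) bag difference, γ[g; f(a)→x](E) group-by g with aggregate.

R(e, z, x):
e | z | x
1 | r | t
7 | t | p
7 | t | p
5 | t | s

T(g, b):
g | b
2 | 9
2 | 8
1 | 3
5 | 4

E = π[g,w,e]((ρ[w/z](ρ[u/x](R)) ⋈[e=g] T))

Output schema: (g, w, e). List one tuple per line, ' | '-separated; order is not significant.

Per-node cardinality:
  R → 4
  ρ[u/x](R) → 4
  ρ[w/z](ρ[u/x](R)) → 4
  T → 4
  (ρ[w/z](ρ[u/x](R)) ⋈[e=g] T) → 2
  π[g,w,e]((ρ[w/z](ρ[u/x](R)) ⋈[e=g] T)) → 2

== RESULT ==
g | w | e
1 | r | 1
5 | t | 5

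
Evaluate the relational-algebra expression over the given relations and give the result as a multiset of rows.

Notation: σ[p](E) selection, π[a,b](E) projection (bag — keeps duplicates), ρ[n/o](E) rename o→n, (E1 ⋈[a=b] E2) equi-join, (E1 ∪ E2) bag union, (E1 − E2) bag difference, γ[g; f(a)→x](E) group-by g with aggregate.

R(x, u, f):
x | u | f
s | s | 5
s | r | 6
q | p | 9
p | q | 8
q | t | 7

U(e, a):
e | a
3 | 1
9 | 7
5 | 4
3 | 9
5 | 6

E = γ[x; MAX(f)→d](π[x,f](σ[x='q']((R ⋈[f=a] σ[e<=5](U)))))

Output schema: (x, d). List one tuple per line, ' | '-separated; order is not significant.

Row counts bottom-up:
  R → 5
  U → 5
  σ[e<=5](U) → 4
  (R ⋈[f=a] σ[e<=5](U)) → 2
  σ[x='q']((R ⋈[f=a] σ[e<=5](U))) → 1
  π[x,f](σ[x='q']((R ⋈[f=a] σ[e<=5](U)))) → 1
  γ[x; MAX(f)→d](π[x,f](σ[x='q']((R ⋈[f=a] σ[e<=5](U))))) → 1

== RESULT ==
x | d
q | 9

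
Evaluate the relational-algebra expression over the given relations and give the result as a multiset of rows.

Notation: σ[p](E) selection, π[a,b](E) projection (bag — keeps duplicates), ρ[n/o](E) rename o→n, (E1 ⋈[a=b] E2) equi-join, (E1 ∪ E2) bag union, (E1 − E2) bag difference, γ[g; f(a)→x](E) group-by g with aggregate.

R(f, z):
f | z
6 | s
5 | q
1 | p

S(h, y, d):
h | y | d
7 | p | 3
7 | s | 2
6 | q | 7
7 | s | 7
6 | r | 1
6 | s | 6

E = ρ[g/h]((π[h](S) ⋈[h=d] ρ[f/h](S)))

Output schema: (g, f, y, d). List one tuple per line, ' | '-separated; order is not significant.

Subexpression sizes:
  S → 6
  π[h](S) → 6
  S → 6
  ρ[f/h](S) → 6
  (π[h](S) ⋈[h=d] ρ[f/h](S)) → 9
  ρ[g/h]((π[h](S) ⋈[h=d] ρ[f/h](S))) → 9

== RESULT ==
g | f | y | d
6 | 6 | s | 6
6 | 6 | s | 6
6 | 6 | s | 6
7 | 6 | q | 7
7 | 6 | q | 7
7 | 6 | q | 7
7 | 7 | s | 7
7 | 7 | s | 7
7 | 7 | s | 7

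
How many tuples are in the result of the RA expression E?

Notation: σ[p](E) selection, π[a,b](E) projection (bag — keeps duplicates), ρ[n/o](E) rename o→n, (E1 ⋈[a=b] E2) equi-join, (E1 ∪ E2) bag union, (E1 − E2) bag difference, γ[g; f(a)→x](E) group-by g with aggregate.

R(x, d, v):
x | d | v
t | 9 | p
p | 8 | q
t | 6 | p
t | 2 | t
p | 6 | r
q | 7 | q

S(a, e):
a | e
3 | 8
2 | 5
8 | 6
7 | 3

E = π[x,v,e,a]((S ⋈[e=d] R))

Per-node cardinality:
  S → 4
  R → 6
  (S ⋈[e=d] R) → 3
  π[x,v,e,a]((S ⋈[e=d] R)) → 3

|E| = 3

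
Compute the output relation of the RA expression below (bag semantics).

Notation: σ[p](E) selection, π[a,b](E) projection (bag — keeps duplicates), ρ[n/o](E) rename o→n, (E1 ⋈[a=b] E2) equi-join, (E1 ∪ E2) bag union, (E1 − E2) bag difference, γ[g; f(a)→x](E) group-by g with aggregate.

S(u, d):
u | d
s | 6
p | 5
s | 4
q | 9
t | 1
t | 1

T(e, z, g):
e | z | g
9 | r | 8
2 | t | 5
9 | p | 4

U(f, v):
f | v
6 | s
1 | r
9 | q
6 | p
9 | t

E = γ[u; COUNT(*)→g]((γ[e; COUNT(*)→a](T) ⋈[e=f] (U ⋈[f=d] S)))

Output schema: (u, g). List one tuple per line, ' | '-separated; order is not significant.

Subexpression sizes:
  T → 3
  γ[e; COUNT(*)→a](T) → 2
  U → 5
  S → 6
  (U ⋈[f=d] S) → 6
  (γ[e; COUNT(*)→a](T) ⋈[e=f] (U ⋈[f=d] S)) → 2
  γ[u; COUNT(*)→g]((γ[e; COUNT(*)→a](T) ⋈[e=f] (U ⋈[f=d] S))) → 1

== RESULT ==
u | g
q | 2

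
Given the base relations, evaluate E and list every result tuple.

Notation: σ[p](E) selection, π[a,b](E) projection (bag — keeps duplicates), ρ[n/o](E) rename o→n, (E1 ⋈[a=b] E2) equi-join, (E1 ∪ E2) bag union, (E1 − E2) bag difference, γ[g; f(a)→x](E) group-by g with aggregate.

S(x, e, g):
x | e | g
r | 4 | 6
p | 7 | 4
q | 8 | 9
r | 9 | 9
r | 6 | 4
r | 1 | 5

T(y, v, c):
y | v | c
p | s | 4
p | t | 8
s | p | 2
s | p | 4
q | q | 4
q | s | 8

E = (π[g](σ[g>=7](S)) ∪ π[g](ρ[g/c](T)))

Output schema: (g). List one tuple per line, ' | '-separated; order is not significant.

Row counts bottom-up:
  S → 6
  σ[g>=7](S) → 2
  π[g](σ[g>=7](S)) → 2
  T → 6
  ρ[g/c](T) → 6
  π[g](ρ[g/c](T)) → 6
  (π[g](σ[g>=7](S)) ∪ π[g](ρ[g/c](T))) → 8

== RESULT ==
g
2
4
4
4
8
8
9
9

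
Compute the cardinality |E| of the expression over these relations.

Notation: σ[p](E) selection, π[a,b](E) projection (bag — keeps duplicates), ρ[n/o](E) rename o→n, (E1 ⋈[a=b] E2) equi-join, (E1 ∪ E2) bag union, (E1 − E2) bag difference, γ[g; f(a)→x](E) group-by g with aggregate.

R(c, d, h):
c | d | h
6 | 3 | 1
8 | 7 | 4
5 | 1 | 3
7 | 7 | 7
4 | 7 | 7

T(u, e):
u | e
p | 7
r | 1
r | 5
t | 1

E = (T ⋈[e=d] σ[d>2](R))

Subexpression sizes:
  T → 4
  R → 5
  σ[d>2](R) → 4
  (T ⋈[e=d] σ[d>2](R)) → 3

|E| = 3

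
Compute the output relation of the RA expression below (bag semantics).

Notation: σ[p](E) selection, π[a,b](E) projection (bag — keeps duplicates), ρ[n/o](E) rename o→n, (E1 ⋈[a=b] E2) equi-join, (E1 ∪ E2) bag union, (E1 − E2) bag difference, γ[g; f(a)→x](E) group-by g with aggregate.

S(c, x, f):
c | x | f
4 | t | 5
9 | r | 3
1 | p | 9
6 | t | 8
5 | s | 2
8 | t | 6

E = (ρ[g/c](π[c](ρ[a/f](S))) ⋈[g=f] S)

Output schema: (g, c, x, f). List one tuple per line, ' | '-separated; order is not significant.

Subexpression sizes:
  S → 6
  ρ[a/f](S) → 6
  π[c](ρ[a/f](S)) → 6
  ρ[g/c](π[c](ρ[a/f](S))) → 6
  S → 6
  (ρ[g/c](π[c](ρ[a/f](S))) ⋈[g=f] S) → 4

== RESULT ==
g | c | x | f
5 | 4 | t | 5
6 | 8 | t | 6
8 | 6 | t | 8
9 | 1 | p | 9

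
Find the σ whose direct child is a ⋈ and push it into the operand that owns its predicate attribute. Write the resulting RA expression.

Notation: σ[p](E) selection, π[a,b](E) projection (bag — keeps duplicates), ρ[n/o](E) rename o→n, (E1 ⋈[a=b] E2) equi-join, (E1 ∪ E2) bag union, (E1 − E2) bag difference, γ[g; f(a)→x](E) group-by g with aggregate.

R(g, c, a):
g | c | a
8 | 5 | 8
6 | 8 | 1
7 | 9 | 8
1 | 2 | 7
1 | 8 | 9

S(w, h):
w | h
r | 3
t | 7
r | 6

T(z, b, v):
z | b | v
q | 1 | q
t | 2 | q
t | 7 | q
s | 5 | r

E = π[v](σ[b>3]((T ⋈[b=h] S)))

σ filters on b, owned by the left side.
E' = π[v]((σ[b>3](T) ⋈[b=h] S))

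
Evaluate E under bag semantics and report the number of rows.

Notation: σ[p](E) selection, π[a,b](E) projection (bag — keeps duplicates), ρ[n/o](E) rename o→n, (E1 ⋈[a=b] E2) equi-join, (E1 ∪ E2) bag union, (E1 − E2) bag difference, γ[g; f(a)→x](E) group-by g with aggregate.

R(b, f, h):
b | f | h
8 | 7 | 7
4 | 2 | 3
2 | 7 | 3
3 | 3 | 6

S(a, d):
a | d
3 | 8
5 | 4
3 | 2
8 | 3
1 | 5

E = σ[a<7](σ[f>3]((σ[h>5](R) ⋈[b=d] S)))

Stepwise |·|:
  R → 4
  σ[h>5](R) → 2
  S → 5
  (σ[h>5](R) ⋈[b=d] S) → 2
  σ[f>3]((σ[h>5](R) ⋈[b=d] S)) → 1
  σ[a<7](σ[f>3]((σ[h>5](R) ⋈[b=d] S))) → 1

|E| = 1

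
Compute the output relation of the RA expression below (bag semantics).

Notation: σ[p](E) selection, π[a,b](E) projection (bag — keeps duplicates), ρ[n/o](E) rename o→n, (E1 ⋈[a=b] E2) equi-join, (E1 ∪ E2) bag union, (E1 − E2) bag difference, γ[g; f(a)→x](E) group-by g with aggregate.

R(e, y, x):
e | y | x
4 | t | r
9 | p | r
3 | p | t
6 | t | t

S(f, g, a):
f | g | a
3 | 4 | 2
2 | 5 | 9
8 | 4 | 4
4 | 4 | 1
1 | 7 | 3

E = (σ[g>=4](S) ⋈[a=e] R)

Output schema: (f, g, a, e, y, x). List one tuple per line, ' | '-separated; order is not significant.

Row counts bottom-up:
  S → 5
  σ[g>=4](S) → 5
  R → 4
  (σ[g>=4](S) ⋈[a=e] R) → 3

== RESULT ==
f | g | a | e | y | x
1 | 7 | 3 | 3 | p | t
2 | 5 | 9 | 9 | p | r
8 | 4 | 4 | 4 | t | r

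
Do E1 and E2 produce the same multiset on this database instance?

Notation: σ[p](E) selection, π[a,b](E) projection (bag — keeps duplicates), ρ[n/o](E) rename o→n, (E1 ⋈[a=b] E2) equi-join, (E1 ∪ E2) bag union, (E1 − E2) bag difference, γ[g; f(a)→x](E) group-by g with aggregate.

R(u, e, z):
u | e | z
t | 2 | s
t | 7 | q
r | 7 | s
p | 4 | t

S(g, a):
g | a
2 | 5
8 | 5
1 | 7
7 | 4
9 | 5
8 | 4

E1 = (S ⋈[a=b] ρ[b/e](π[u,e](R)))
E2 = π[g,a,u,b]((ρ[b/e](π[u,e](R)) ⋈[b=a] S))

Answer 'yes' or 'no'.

E1 row counts bottom-up:
  S → 6
  R → 4
  π[u,e](R) → 4
  ρ[b/e](π[u,e](R)) → 4
  (S ⋈[a=b] ρ[b/e](π[u,e](R))) → 4
E2 row counts bottom-up:
  R → 4
  π[u,e](R) → 4
  ρ[b/e](π[u,e](R)) → 4
  S → 6
  (ρ[b/e](π[u,e](R)) ⋈[b=a] S) → 4
  π[g,a,u,b]((ρ[b/e](π[u,e](R)) ⋈[b=a] S)) → 4

E1 and E2 produce the same multiset:
g | a | u | b
1 | 7 | r | 7
1 | 7 | t | 7
7 | 4 | p | 4
8 | 4 | p | 4

yes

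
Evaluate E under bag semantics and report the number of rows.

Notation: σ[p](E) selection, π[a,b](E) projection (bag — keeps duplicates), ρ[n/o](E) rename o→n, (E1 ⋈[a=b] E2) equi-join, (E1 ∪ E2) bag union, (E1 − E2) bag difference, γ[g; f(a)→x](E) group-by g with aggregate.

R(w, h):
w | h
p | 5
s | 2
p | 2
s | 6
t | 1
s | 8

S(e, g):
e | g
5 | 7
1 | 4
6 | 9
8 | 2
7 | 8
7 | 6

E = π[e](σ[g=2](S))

Row counts bottom-up:
  S → 6
  σ[g=2](S) → 1
  π[e](σ[g=2](S)) → 1

|E| = 1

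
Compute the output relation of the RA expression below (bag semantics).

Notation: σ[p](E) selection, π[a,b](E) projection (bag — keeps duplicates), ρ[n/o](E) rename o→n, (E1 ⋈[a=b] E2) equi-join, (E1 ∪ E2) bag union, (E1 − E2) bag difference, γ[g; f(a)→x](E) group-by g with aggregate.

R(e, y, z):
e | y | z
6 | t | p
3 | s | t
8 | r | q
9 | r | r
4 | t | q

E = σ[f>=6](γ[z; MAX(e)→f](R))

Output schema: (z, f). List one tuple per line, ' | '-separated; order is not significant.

Subexpression sizes:
  R → 5
  γ[z; MAX(e)→f](R) → 4
  σ[f>=6](γ[z; MAX(e)→f](R)) → 3

== RESULT ==
z | f
p | 6
q | 8
r | 9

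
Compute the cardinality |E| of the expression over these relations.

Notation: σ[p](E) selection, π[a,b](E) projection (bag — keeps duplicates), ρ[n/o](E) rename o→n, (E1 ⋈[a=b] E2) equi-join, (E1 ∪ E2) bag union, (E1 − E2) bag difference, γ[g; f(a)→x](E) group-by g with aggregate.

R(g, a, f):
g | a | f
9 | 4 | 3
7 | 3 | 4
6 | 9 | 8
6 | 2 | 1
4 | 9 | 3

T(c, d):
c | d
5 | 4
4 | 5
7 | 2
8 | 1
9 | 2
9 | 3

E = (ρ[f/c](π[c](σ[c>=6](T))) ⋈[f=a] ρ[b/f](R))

Row counts bottom-up:
  T → 6
  σ[c>=6](T) → 4
  π[c](σ[c>=6](T)) → 4
  ρ[f/c](π[c](σ[c>=6](T))) → 4
  R → 5
  ρ[b/f](R) → 5
  (ρ[f/c](π[c](σ[c>=6](T))) ⋈[f=a] ρ[b/f](R)) → 4

|E| = 4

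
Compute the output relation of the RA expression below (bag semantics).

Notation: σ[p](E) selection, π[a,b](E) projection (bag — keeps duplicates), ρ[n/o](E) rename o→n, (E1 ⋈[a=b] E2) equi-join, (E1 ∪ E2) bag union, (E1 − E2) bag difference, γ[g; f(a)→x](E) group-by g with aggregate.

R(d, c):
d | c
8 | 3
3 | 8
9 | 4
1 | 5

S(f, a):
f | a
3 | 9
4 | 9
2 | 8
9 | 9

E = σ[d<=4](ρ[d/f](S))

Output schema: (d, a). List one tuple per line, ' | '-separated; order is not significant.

Row counts bottom-up:
  S → 4
  ρ[d/f](S) → 4
  σ[d<=4](ρ[d/f](S)) → 3

== RESULT ==
d | a
2 | 8
3 | 9
4 | 9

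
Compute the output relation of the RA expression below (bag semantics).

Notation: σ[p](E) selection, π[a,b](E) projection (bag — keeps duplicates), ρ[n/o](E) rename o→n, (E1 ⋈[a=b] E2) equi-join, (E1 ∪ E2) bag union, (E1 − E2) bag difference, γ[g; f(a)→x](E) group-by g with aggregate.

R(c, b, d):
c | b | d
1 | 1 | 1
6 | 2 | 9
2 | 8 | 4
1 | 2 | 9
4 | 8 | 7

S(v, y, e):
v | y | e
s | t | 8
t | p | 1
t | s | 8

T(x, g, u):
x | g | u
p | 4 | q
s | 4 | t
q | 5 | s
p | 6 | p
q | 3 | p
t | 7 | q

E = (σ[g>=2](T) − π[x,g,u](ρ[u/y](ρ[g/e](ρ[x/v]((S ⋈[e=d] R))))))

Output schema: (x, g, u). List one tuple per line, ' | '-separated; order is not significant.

Per-node cardinality:
  T → 6
  σ[g>=2](T) → 6
  S → 3
  R → 5
  (S ⋈[e=d] R) → 1
  ρ[x/v]((S ⋈[e=d] R)) → 1
  ρ[g/e](ρ[x/v]((S ⋈[e=d] R))) → 1
  ρ[u/y](ρ[g/e](ρ[x/v]((S ⋈[e=d] R)))) → 1
  π[x,g,u](ρ[u/y](ρ[g/e](ρ[x/v]((S ⋈[e=d] R))))) → 1
  (σ[g>=2](T) − π[x,g,u](ρ[u/y](ρ[g/e](ρ[x/v]((S ⋈[e=d] R)))))) → 6

== RESULT ==
x | g | u
p | 4 | q
p | 6 | p
q | 3 | p
q | 5 | s
s | 4 | t
t | 7 | q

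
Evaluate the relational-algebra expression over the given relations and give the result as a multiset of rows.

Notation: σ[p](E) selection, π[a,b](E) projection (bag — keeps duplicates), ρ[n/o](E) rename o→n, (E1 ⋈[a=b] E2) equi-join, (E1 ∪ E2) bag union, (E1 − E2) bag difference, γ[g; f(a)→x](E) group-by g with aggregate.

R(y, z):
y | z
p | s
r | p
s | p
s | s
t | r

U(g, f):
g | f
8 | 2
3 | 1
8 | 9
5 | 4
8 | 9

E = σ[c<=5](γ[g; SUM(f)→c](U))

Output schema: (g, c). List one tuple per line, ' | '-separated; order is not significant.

Row counts bottom-up:
  U → 5
  γ[g; SUM(f)→c](U) → 3
  σ[c<=5](γ[g; SUM(f)→c](U)) → 2

== RESULT ==
g | c
3 | 1
5 | 4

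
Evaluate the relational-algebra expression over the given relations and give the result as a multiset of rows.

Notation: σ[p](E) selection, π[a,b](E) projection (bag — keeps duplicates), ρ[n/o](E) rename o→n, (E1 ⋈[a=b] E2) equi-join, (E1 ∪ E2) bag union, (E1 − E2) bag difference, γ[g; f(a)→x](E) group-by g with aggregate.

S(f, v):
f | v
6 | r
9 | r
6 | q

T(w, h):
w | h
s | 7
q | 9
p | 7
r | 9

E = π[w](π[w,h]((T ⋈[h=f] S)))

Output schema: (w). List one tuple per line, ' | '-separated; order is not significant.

Subexpression sizes:
  T → 4
  S → 3
  (T ⋈[h=f] S) → 2
  π[w,h]((T ⋈[h=f] S)) → 2
  π[w](π[w,h]((T ⋈[h=f] S))) → 2

== RESULT ==
w
q
r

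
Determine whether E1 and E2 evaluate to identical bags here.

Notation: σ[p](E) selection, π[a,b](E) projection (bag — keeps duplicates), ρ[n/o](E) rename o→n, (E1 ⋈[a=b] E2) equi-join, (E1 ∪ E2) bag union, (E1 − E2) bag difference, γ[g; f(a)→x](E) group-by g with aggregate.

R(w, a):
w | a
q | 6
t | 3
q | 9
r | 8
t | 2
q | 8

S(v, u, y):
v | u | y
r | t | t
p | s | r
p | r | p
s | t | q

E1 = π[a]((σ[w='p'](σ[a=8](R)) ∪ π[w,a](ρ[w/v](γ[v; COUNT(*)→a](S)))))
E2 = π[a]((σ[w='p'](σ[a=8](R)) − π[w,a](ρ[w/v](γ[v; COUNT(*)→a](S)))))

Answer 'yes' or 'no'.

E1 per-node cardinality:
  R → 6
  σ[a=8](R) → 2
  σ[w='p'](σ[a=8](R)) → 0
  S → 4
  γ[v; COUNT(*)→a](S) → 3
  ρ[w/v](γ[v; COUNT(*)→a](S)) → 3
  π[w,a](ρ[w/v](γ[v; COUNT(*)→a](S))) → 3
  (σ[w='p'](σ[a=8](R)) ∪ π[w,a](ρ[w/v](γ[v; COUNT(*)→a](S)))) → 3
  π[a]((σ[w='p'](σ[a=8](R)) ∪ π[w,a](ρ[w/v](γ[v; COUNT(*)→a](S))))) → 3
E2 per-node cardinality:
  R → 6
  σ[a=8](R) → 2
  σ[w='p'](σ[a=8](R)) → 0
  S → 4
  γ[v; COUNT(*)→a](S) → 3
  ρ[w/v](γ[v; COUNT(*)→a](S)) → 3
  π[w,a](ρ[w/v](γ[v; COUNT(*)→a](S))) → 3
  (σ[w='p'](σ[a=8](R)) − π[w,a](ρ[w/v](γ[v; COUNT(*)→a](S)))) → 0
  π[a]((σ[w='p'](σ[a=8](R)) − π[w,a](ρ[w/v](γ[v; COUNT(*)→a](S))))) → 0

E1 result:
a
1
1
2
E2 result:
a
(0 rows)
Witness: (1,) appears 2× in E1 but 0× in E2.

no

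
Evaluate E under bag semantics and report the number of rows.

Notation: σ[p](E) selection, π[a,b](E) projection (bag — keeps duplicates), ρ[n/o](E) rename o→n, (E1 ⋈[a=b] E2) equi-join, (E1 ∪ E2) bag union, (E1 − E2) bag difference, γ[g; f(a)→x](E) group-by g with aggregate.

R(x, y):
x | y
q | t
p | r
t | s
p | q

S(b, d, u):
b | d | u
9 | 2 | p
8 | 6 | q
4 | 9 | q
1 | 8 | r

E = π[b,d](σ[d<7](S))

Stepwise |·|:
  S → 4
  σ[d<7](S) → 2
  π[b,d](σ[d<7](S)) → 2

|E| = 2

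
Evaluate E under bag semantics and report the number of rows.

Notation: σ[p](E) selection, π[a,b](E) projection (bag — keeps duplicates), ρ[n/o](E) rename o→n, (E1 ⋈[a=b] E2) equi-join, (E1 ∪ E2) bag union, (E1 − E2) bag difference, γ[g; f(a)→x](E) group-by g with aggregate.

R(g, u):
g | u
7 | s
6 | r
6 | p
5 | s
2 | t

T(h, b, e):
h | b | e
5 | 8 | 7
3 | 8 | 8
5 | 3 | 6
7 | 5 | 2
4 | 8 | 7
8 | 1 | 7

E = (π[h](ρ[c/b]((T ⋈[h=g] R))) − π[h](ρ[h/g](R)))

Stepwise |·|:
  T → 6
  R → 5
  (T ⋈[h=g] R) → 3
  ρ[c/b]((T ⋈[h=g] R)) → 3
  π[h](ρ[c/b]((T ⋈[h=g] R))) → 3
  R → 5
  ρ[h/g](R) → 5
  π[h](ρ[h/g](R)) → 5
  (π[h](ρ[c/b]((T ⋈[h=g] R))) − π[h](ρ[h/g](R))) → 1

|E| = 1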